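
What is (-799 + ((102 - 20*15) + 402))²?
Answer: 354025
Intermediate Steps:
(-799 + ((102 - 20*15) + 402))² = (-799 + ((102 - 300) + 402))² = (-799 + (-198 + 402))² = (-799 + 204)² = (-595)² = 354025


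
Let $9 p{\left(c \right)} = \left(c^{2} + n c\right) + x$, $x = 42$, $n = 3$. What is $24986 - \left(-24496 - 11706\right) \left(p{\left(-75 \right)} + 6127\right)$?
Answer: $\frac{731174348}{3} \approx 2.4372 \cdot 10^{8}$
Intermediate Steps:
$p{\left(c \right)} = \frac{14}{3} + \frac{c}{3} + \frac{c^{2}}{9}$ ($p{\left(c \right)} = \frac{\left(c^{2} + 3 c\right) + 42}{9} = \frac{42 + c^{2} + 3 c}{9} = \frac{14}{3} + \frac{c}{3} + \frac{c^{2}}{9}$)
$24986 - \left(-24496 - 11706\right) \left(p{\left(-75 \right)} + 6127\right) = 24986 - \left(-24496 - 11706\right) \left(\left(\frac{14}{3} + \frac{1}{3} \left(-75\right) + \frac{\left(-75\right)^{2}}{9}\right) + 6127\right) = 24986 - - 36202 \left(\left(\frac{14}{3} - 25 + \frac{1}{9} \cdot 5625\right) + 6127\right) = 24986 - - 36202 \left(\left(\frac{14}{3} - 25 + 625\right) + 6127\right) = 24986 - - 36202 \left(\frac{1814}{3} + 6127\right) = 24986 - \left(-36202\right) \frac{20195}{3} = 24986 - - \frac{731099390}{3} = 24986 + \frac{731099390}{3} = \frac{731174348}{3}$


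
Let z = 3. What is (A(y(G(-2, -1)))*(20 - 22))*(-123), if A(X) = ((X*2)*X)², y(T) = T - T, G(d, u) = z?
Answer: 0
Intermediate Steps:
G(d, u) = 3
y(T) = 0
A(X) = 4*X⁴ (A(X) = ((2*X)*X)² = (2*X²)² = 4*X⁴)
(A(y(G(-2, -1)))*(20 - 22))*(-123) = ((4*0⁴)*(20 - 22))*(-123) = ((4*0)*(-2))*(-123) = (0*(-2))*(-123) = 0*(-123) = 0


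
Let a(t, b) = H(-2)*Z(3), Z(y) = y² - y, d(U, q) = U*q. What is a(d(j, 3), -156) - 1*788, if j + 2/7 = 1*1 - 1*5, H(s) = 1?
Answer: -782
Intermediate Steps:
j = -30/7 (j = -2/7 + (1*1 - 1*5) = -2/7 + (1 - 5) = -2/7 - 4 = -30/7 ≈ -4.2857)
a(t, b) = 6 (a(t, b) = 1*(3*(-1 + 3)) = 1*(3*2) = 1*6 = 6)
a(d(j, 3), -156) - 1*788 = 6 - 1*788 = 6 - 788 = -782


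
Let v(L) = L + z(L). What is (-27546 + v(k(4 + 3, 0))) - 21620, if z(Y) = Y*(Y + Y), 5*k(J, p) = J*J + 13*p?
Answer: -1224103/25 ≈ -48964.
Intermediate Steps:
k(J, p) = J²/5 + 13*p/5 (k(J, p) = (J*J + 13*p)/5 = (J² + 13*p)/5 = J²/5 + 13*p/5)
z(Y) = 2*Y² (z(Y) = Y*(2*Y) = 2*Y²)
v(L) = L + 2*L²
(-27546 + v(k(4 + 3, 0))) - 21620 = (-27546 + ((4 + 3)²/5 + (13/5)*0)*(1 + 2*((4 + 3)²/5 + (13/5)*0))) - 21620 = (-27546 + ((⅕)*7² + 0)*(1 + 2*((⅕)*7² + 0))) - 21620 = (-27546 + ((⅕)*49 + 0)*(1 + 2*((⅕)*49 + 0))) - 21620 = (-27546 + (49/5 + 0)*(1 + 2*(49/5 + 0))) - 21620 = (-27546 + 49*(1 + 2*(49/5))/5) - 21620 = (-27546 + 49*(1 + 98/5)/5) - 21620 = (-27546 + (49/5)*(103/5)) - 21620 = (-27546 + 5047/25) - 21620 = -683603/25 - 21620 = -1224103/25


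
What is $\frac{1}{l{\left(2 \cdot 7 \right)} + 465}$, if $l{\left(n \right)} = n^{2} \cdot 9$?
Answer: $\frac{1}{2229} \approx 0.00044863$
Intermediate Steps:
$l{\left(n \right)} = 9 n^{2}$
$\frac{1}{l{\left(2 \cdot 7 \right)} + 465} = \frac{1}{9 \left(2 \cdot 7\right)^{2} + 465} = \frac{1}{9 \cdot 14^{2} + 465} = \frac{1}{9 \cdot 196 + 465} = \frac{1}{1764 + 465} = \frac{1}{2229}$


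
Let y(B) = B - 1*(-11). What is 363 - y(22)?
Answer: 330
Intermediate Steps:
y(B) = 11 + B (y(B) = B + 11 = 11 + B)
363 - y(22) = 363 - (11 + 22) = 363 - 1*33 = 363 - 33 = 330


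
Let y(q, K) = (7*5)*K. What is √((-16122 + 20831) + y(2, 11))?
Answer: 3*√566 ≈ 71.372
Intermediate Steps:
y(q, K) = 35*K
√((-16122 + 20831) + y(2, 11)) = √((-16122 + 20831) + 35*11) = √(4709 + 385) = √5094 = 3*√566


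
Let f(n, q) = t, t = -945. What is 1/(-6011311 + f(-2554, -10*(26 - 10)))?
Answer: -1/6012256 ≈ -1.6633e-7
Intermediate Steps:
f(n, q) = -945
1/(-6011311 + f(-2554, -10*(26 - 10))) = 1/(-6011311 - 945) = 1/(-6012256) = -1/6012256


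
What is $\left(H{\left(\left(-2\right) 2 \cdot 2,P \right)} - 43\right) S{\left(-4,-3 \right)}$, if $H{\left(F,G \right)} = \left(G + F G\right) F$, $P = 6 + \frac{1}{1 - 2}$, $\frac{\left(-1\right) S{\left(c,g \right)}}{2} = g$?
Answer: $1422$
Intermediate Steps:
$S{\left(c,g \right)} = - 2 g$
$P = 5$ ($P = 6 + \frac{1}{-1} = 6 - 1 = 5$)
$H{\left(F,G \right)} = F \left(G + F G\right)$
$\left(H{\left(\left(-2\right) 2 \cdot 2,P \right)} - 43\right) S{\left(-4,-3 \right)} = \left(\left(-2\right) 2 \cdot 2 \cdot 5 \left(1 + \left(-2\right) 2 \cdot 2\right) - 43\right) \left(\left(-2\right) \left(-3\right)\right) = \left(\left(-4\right) 2 \cdot 5 \left(1 - 8\right) - 43\right) 6 = \left(\left(-8\right) 5 \left(1 - 8\right) - 43\right) 6 = \left(\left(-8\right) 5 \left(-7\right) - 43\right) 6 = \left(280 - 43\right) 6 = 237 \cdot 6 = 1422$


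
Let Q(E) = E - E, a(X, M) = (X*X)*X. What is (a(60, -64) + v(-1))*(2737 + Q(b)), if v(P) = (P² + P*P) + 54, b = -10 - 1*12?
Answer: 591345272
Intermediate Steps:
a(X, M) = X³ (a(X, M) = X²*X = X³)
b = -22 (b = -10 - 12 = -22)
Q(E) = 0
v(P) = 54 + 2*P² (v(P) = (P² + P²) + 54 = 2*P² + 54 = 54 + 2*P²)
(a(60, -64) + v(-1))*(2737 + Q(b)) = (60³ + (54 + 2*(-1)²))*(2737 + 0) = (216000 + (54 + 2*1))*2737 = (216000 + (54 + 2))*2737 = (216000 + 56)*2737 = 216056*2737 = 591345272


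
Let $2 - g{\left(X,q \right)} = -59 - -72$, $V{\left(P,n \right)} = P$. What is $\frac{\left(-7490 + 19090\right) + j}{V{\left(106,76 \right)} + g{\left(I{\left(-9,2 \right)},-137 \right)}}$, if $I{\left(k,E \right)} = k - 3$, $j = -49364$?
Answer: $- \frac{37764}{95} \approx -397.52$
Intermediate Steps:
$I{\left(k,E \right)} = -3 + k$
$g{\left(X,q \right)} = -11$ ($g{\left(X,q \right)} = 2 - \left(-59 - -72\right) = 2 - \left(-59 + 72\right) = 2 - 13 = -11$)
$\frac{\left(-7490 + 19090\right) + j}{V{\left(106,76 \right)} + g{\left(I{\left(-9,2 \right)},-137 \right)}} = \frac{\left(-7490 + 19090\right) - 49364}{106 - 11} = \frac{11600 - 49364}{95} = \left(-37764\right) \frac{1}{95} = - \frac{37764}{95}$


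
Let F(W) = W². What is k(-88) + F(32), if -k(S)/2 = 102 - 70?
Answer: 960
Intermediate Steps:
k(S) = -64 (k(S) = -2*(102 - 70) = -2*32 = -64)
k(-88) + F(32) = -64 + 32² = -64 + 1024 = 960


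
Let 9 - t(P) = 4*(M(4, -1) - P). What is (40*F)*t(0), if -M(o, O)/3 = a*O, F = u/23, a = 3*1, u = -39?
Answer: 42120/23 ≈ 1831.3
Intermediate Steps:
a = 3
F = -39/23 ≈ -1.6957
M(o, O) = -9*O
t(P) = -27 + 4*P (t(P) = 9 - 4*(-9*(-1) - P) = 9 - 4*(9 - P) = 9 - (36 - 4*P) = 9 + (-36 + 4*P) = -27 + 4*P)
(40*F)*t(0) = (40*(-39/23))*(-27 + 4*0) = -1560*(-27 + 0)/23 = -1560/23*(-27) = 42120/23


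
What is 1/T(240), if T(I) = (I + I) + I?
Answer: 1/720 ≈ 0.0013889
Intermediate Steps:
T(I) = 3*I (T(I) = 2*I + I = 3*I)
1/T(240) = 1/(3*240) = 1/720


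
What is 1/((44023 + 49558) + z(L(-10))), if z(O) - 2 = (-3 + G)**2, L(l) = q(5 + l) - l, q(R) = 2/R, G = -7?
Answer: 1/93683 ≈ 1.0674e-5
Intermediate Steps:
L(l) = -l + 2/(5 + l) (L(l) = 2/(5 + l) - l = -l + 2/(5 + l))
z(O) = 102 (z(O) = 2 + (-3 - 7)**2 = 2 + (-10)**2 = 2 + 100 = 102)
1/((44023 + 49558) + z(L(-10))) = 1/((44023 + 49558) + 102) = 1/(93581 + 102) = 1/93683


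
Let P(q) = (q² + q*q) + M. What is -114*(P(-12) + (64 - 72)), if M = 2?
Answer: -32148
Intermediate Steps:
P(q) = 2 + 2*q² (P(q) = (q² + q*q) + 2 = (q² + q²) + 2 = 2*q² + 2 = 2 + 2*q²)
-114*(P(-12) + (64 - 72)) = -114*((2 + 2*(-12)²) + (64 - 72)) = -114*((2 + 2*144) - 8) = -114*((2 + 288) - 8) = -114*(290 - 8) = -114*282 = -32148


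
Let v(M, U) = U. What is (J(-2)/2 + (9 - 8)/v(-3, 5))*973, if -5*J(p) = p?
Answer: 1946/5 ≈ 389.20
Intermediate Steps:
J(p) = -p/5
(J(-2)/2 + (9 - 8)/v(-3, 5))*973 = (-1/5*(-2)/2 + (9 - 8)/5)*973 = ((2/5)*(1/2) + 1*(1/5))*973 = (1/5 + 1/5)*973 = (2/5)*973 = 1946/5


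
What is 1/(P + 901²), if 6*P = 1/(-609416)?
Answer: 3656496/2968347109295 ≈ 1.2318e-6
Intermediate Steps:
P = -1/3656496 (P = (⅙)/(-609416) = (⅙)*(-1/609416) = -1/3656496 ≈ -2.7349e-7)
1/(P + 901²) = 1/(-1/3656496 + 901²) = 1/(-1/3656496 + 811801) = 1/(2968347109295/3656496) = 3656496/2968347109295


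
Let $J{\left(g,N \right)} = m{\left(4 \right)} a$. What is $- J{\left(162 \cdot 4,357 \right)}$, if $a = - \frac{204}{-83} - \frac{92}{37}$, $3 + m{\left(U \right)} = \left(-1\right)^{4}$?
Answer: $- \frac{176}{3071} \approx -0.05731$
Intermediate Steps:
$m{\left(U \right)} = -2$ ($m{\left(U \right)} = -3 + \left(-1\right)^{4} = -3 + 1 = -2$)
$a = - \frac{88}{3071}$ ($a = \left(-204\right) \left(- \frac{1}{83}\right) - \frac{92}{37} = \frac{204}{83} - \frac{92}{37} = - \frac{88}{3071} \approx -0.028655$)
$J{\left(g,N \right)} = \frac{176}{3071}$ ($J{\left(g,N \right)} = \left(-2\right) \left(- \frac{88}{3071}\right) = \frac{176}{3071}$)
$- J{\left(162 \cdot 4,357 \right)} = \left(-1\right) \frac{176}{3071} = - \frac{176}{3071}$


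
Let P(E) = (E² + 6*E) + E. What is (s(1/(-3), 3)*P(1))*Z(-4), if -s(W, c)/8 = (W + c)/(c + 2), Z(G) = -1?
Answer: 512/15 ≈ 34.133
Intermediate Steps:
P(E) = E² + 7*E
s(W, c) = -8*(W + c)/(2 + c) (s(W, c) = -8*(W + c)/(c + 2) = -8*(W + c)/(2 + c))
(s(1/(-3), 3)*P(1))*Z(-4) = ((8*(-1/(-3) - 1*3)/(2 + 3))*(1*(7 + 1)))*(-1) = ((8*(-1*(-⅓) - 3)/5)*(1*8))*(-1) = ((8*(⅕)*(⅓ - 3))*8)*(-1) = ((8*(⅕)*(-8/3))*8)*(-1) = -64/15*8*(-1) = -512/15*(-1) = 512/15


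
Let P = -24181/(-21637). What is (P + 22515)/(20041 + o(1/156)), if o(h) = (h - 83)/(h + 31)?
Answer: 168321117038/149798159335 ≈ 1.1237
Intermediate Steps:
P = 24181/21637 (P = -24181*(-1/21637) = 24181/21637 ≈ 1.1176)
o(h) = (-83 + h)/(31 + h)
(P + 22515)/(20041 + o(1/156)) = (24181/21637 + 22515)/(20041 + (-83 + 1/156)/(31 + 1/156)) = 487181236/(21637*(20041 + (-83 + 1/156)/(31 + 1/156))) = 487181236/(21637*(20041 - 12947/156/(4837/156))) = 487181236/(21637*(20041 + (156/4837)*(-12947/156))) = 487181236/(21637*(20041 - 12947/4837)) = 487181236/(21637*(96925370/4837)) = (487181236/21637)*(4837/96925370) = 168321117038/149798159335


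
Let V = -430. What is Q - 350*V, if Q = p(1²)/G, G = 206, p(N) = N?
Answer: 31003001/206 ≈ 1.5050e+5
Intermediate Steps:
Q = 1/206 (Q = 1²/206 = 1*(1/206) = 1/206 ≈ 0.0048544)
Q - 350*V = 1/206 - 350*(-430) = 1/206 + 150500 = 31003001/206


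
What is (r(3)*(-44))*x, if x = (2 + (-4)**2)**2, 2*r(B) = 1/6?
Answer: -1188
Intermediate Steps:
r(B) = 1/12 (r(B) = (1/2)/6 = (1/2)*(1/6) = 1/12)
x = 324 (x = (2 + 16)**2 = 18**2 = 324)
(r(3)*(-44))*x = ((1/12)*(-44))*324 = -11/3*324 = -1188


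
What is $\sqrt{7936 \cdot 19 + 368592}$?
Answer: $4 \sqrt{32461} \approx 720.68$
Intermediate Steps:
$\sqrt{7936 \cdot 19 + 368592} = \sqrt{150784 + 368592} = \sqrt{519376} = 4 \sqrt{32461}$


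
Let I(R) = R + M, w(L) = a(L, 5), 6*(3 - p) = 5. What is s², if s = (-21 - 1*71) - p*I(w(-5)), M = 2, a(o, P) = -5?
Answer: 29241/4 ≈ 7310.3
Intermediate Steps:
p = 13/6 (p = 3 - ⅙*5 = 3 - ⅚ = 13/6 ≈ 2.1667)
w(L) = -5
I(R) = 2 + R (I(R) = R + 2 = 2 + R)
s = -171/2 (s = (-21 - 1*71) - 13*(2 - 5)/6 = (-21 - 71) - 13*(-3)/6 = -92 - 1*(-13/2) = -92 + 13/2 = -171/2 ≈ -85.500)
s² = (-171/2)² = 29241/4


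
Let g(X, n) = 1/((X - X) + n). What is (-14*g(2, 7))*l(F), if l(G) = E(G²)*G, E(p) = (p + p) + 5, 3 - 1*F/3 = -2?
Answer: -13650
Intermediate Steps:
F = 15 (F = 9 - 3*(-2) = 9 + 6 = 15)
E(p) = 5 + 2*p (E(p) = 2*p + 5 = 5 + 2*p)
g(X, n) = 1/n (g(X, n) = 1/(0 + n) = 1/n)
l(G) = G*(5 + 2*G²) (l(G) = (5 + 2*G²)*G = G*(5 + 2*G²))
(-14*g(2, 7))*l(F) = (-14/7)*(15*(5 + 2*15²)) = (-14*⅐)*(15*(5 + 2*225)) = -30*(5 + 450) = -30*455 = -2*6825 = -13650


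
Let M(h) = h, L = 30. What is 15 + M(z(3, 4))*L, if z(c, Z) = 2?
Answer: 75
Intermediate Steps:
15 + M(z(3, 4))*L = 15 + 2*30 = 15 + 60 = 75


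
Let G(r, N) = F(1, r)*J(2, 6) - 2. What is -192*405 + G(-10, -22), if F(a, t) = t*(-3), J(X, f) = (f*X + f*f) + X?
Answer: -76262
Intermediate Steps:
J(X, f) = X + f² + X*f (J(X, f) = (X*f + f²) + X = (f² + X*f) + X = X + f² + X*f)
F(a, t) = -3*t
G(r, N) = -2 - 150*r (G(r, N) = (-3*r)*(2 + 6² + 2*6) - 2 = (-3*r)*(2 + 36 + 12) - 2 = -3*r*50 - 2 = -150*r - 2 = -2 - 150*r)
-192*405 + G(-10, -22) = -192*405 + (-2 - 150*(-10)) = -77760 + (-2 + 1500) = -77760 + 1498 = -76262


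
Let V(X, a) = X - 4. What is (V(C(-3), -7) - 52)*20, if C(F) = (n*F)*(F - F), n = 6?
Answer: -1120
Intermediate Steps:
C(F) = 0 (C(F) = (6*F)*(F - F) = (6*F)*0 = 0)
V(X, a) = -4 + X
(V(C(-3), -7) - 52)*20 = ((-4 + 0) - 52)*20 = (-4 - 52)*20 = -56*20 = -1120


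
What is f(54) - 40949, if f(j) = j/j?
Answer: -40948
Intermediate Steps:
f(j) = 1
f(54) - 40949 = 1 - 40949 = -40948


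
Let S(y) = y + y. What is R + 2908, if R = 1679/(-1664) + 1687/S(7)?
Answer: 5037745/1664 ≈ 3027.5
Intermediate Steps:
S(y) = 2*y
R = 198833/1664 (R = 1679/(-1664) + 1687/((2*7)) = 1679*(-1/1664) + 1687/14 = -1679/1664 + 1687*(1/14) = -1679/1664 + 241/2 = 198833/1664 ≈ 119.49)
R + 2908 = 198833/1664 + 2908 = 5037745/1664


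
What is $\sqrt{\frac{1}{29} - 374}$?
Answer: $\frac{3 i \sqrt{34945}}{29} \approx 19.338 i$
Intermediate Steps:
$\sqrt{\frac{1}{29} - 374} = \sqrt{- \frac{10845}{29}} = \frac{3 i \sqrt{34945}}{29}$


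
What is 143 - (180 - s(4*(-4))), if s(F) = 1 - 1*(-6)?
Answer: -30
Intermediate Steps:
s(F) = 7 (s(F) = 1 + 6 = 7)
143 - (180 - s(4*(-4))) = 143 - (180 - 1*7) = 143 - (180 - 7) = 143 - 1*173 = 143 - 173 = -30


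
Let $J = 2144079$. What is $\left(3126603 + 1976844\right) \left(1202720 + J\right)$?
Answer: $17080211316153$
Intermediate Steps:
$\left(3126603 + 1976844\right) \left(1202720 + J\right) = \left(3126603 + 1976844\right) \left(1202720 + 2144079\right) = 5103447 \cdot 3346799 = 17080211316153$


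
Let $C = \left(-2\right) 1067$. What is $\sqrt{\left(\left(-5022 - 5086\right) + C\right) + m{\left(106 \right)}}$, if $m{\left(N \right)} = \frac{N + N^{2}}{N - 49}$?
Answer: $\frac{2 i \sqrt{9781941}}{57} \approx 109.74 i$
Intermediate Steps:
$C = -2134$
$m{\left(N \right)} = \frac{N + N^{2}}{-49 + N}$
$\sqrt{\left(\left(-5022 - 5086\right) + C\right) + m{\left(106 \right)}} = \sqrt{\left(\left(-5022 - 5086\right) - 2134\right) + \frac{106 \left(1 + 106\right)}{-49 + 106}} = \sqrt{\left(-10108 - 2134\right) + 106 \cdot \frac{1}{57} \cdot 107} = \sqrt{-12242 + 106 \cdot \frac{1}{57} \cdot 107} = \sqrt{-12242 + \frac{11342}{57}} = \sqrt{- \frac{686452}{57}} = \frac{2 i \sqrt{9781941}}{57}$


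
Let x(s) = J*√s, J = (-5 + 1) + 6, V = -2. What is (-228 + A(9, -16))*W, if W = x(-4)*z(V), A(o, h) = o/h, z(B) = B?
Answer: 3657*I/2 ≈ 1828.5*I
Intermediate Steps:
J = 2 (J = -4 + 6 = 2)
x(s) = 2*√s
W = -8*I (W = (2*√(-4))*(-2) = (2*(2*I))*(-2) = (4*I)*(-2) = -8*I ≈ -8.0*I)
(-228 + A(9, -16))*W = (-228 + 9/(-16))*(-8*I) = (-228 + 9*(-1/16))*(-8*I) = (-228 - 9/16)*(-8*I) = -(-3657)*I/2 = 3657*I/2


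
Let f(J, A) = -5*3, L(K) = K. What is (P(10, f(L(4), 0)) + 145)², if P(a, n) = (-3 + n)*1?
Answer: 16129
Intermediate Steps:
f(J, A) = -15
P(a, n) = -3 + n
(P(10, f(L(4), 0)) + 145)² = ((-3 - 15) + 145)² = (-18 + 145)² = 127² = 16129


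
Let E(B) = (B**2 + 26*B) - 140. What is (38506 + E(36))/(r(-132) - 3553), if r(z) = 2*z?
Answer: -40598/3817 ≈ -10.636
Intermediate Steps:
E(B) = -140 + B**2 + 26*B
(38506 + E(36))/(r(-132) - 3553) = (38506 + (-140 + 36**2 + 26*36))/(2*(-132) - 3553) = (38506 + (-140 + 1296 + 936))/(-264 - 3553) = (38506 + 2092)/(-3817) = 40598*(-1/3817) = -40598/3817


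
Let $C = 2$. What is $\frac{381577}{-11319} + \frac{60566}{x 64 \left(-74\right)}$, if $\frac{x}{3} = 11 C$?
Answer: $- \frac{86549321}{2552704} \approx -33.905$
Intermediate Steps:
$x = 66$ ($x = 3 \cdot 11 \cdot 2 = 3 \cdot 22 = 66$)
$\frac{381577}{-11319} + \frac{60566}{x 64 \left(-74\right)} = \frac{381577}{-11319} + \frac{60566}{66 \cdot 64 \left(-74\right)} = 381577 \left(- \frac{1}{11319}\right) + \frac{60566}{4224 \left(-74\right)} = - \frac{54511}{1617} + \frac{60566}{-312576} = - \frac{54511}{1617} + 60566 \left(- \frac{1}{312576}\right) = - \frac{54511}{1617} - \frac{2753}{14208} = - \frac{86549321}{2552704}$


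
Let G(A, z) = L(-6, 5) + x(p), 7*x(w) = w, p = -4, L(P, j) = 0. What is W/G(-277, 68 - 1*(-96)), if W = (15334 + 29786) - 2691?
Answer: -297003/4 ≈ -74251.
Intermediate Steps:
W = 42429 (W = 45120 - 2691 = 42429)
x(w) = w/7
G(A, z) = -4/7 (G(A, z) = 0 + (⅐)*(-4) = 0 - 4/7 = -4/7)
W/G(-277, 68 - 1*(-96)) = 42429/(-4/7) = 42429*(-7/4) = -297003/4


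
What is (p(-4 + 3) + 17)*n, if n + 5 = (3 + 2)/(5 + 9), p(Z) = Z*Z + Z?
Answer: -1105/14 ≈ -78.929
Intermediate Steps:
p(Z) = Z + Z² (p(Z) = Z² + Z = Z + Z²)
n = -65/14 (n = -5 + (3 + 2)/(5 + 9) = -5 + 5/14 = -65/14 ≈ -4.6429)
(p(-4 + 3) + 17)*n = ((-4 + 3)*(1 + (-4 + 3)) + 17)*(-65/14) = (-(1 - 1) + 17)*(-65/14) = (-1*0 + 17)*(-65/14) = (0 + 17)*(-65/14) = 17*(-65/14) = -1105/14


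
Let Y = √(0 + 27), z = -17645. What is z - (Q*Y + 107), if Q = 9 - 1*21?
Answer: -17752 + 36*√3 ≈ -17690.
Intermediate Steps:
Y = 3*√3 (Y = √27 = 3*√3 ≈ 5.1962)
Q = -12 (Q = 9 - 21 = -12)
z - (Q*Y + 107) = -17645 - (-36*√3 + 107) = -17645 - (107 - 36*√3) = -17645 + (-107 + 36*√3) = -17752 + 36*√3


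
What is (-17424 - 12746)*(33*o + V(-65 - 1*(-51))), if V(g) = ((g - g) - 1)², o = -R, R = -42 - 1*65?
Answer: -106560440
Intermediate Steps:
R = -107 (R = -42 - 65 = -107)
o = 107 (o = -1*(-107) = 107)
V(g) = 1 (V(g) = (0 - 1)² = (-1)² = 1)
(-17424 - 12746)*(33*o + V(-65 - 1*(-51))) = (-17424 - 12746)*(33*107 + 1) = -30170*(3531 + 1) = -30170*3532 = -106560440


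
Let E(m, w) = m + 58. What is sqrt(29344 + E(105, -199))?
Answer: sqrt(29507) ≈ 171.78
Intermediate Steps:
E(m, w) = 58 + m
sqrt(29344 + E(105, -199)) = sqrt(29344 + (58 + 105)) = sqrt(29344 + 163) = sqrt(29507)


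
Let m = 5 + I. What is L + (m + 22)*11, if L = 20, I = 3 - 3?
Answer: 317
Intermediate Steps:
I = 0
m = 5 (m = 5 + 0 = 5)
L + (m + 22)*11 = 20 + (5 + 22)*11 = 20 + 27*11 = 20 + 297 = 317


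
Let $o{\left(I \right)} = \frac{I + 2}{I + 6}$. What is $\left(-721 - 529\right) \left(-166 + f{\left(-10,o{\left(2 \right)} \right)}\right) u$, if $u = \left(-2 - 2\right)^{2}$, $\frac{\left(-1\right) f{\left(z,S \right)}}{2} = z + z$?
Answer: $2520000$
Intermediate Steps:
$o{\left(I \right)} = \frac{2 + I}{6 + I}$
$f{\left(z,S \right)} = - 4 z$ ($f{\left(z,S \right)} = - 2 \left(z + z\right) = - 2 \cdot 2 z = - 4 z$)
$u = 16$ ($u = \left(-4\right)^{2} = 16$)
$\left(-721 - 529\right) \left(-166 + f{\left(-10,o{\left(2 \right)} \right)}\right) u = \left(-721 - 529\right) \left(-166 - -40\right) 16 = - 1250 \left(-166 + 40\right) 16 = \left(-1250\right) \left(-126\right) 16 = 157500 \cdot 16 = 2520000$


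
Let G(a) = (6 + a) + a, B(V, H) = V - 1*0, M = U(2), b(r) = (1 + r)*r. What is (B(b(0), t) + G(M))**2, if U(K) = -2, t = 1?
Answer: 4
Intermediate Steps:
b(r) = r*(1 + r)
M = -2
B(V, H) = V (B(V, H) = V + 0 = V)
G(a) = 6 + 2*a
(B(b(0), t) + G(M))**2 = (0*(1 + 0) + (6 + 2*(-2)))**2 = (0*1 + (6 - 4))**2 = (0 + 2)**2 = 2**2 = 4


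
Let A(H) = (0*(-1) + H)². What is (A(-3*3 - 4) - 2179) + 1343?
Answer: -667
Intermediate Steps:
A(H) = H² (A(H) = (0 + H)² = H²)
(A(-3*3 - 4) - 2179) + 1343 = ((-3*3 - 4)² - 2179) + 1343 = ((-9 - 4)² - 2179) + 1343 = ((-13)² - 2179) + 1343 = (169 - 2179) + 1343 = -2010 + 1343 = -667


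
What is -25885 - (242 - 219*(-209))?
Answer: -71898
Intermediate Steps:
-25885 - (242 - 219*(-209)) = -25885 - (242 + 45771) = -25885 - 1*46013 = -25885 - 46013 = -71898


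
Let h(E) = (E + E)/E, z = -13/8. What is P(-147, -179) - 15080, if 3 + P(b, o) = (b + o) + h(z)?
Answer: -15407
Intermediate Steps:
z = -13/8 (z = -13*⅛ = -13/8 ≈ -1.6250)
h(E) = 2 (h(E) = (2*E)/E = 2)
P(b, o) = -1 + b + o (P(b, o) = -3 + ((b + o) + 2) = -3 + (2 + b + o) = -1 + b + o)
P(-147, -179) - 15080 = (-1 - 147 - 179) - 15080 = -327 - 15080 = -15407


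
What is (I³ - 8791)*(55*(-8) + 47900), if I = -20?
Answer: -796900860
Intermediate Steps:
(I³ - 8791)*(55*(-8) + 47900) = ((-20)³ - 8791)*(55*(-8) + 47900) = (-8000 - 8791)*(-440 + 47900) = -16791*47460 = -796900860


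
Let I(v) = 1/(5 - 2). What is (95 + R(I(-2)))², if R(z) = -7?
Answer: 7744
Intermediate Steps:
I(v) = ⅓ (I(v) = 1/3 = ⅓)
(95 + R(I(-2)))² = (95 - 7)² = 88² = 7744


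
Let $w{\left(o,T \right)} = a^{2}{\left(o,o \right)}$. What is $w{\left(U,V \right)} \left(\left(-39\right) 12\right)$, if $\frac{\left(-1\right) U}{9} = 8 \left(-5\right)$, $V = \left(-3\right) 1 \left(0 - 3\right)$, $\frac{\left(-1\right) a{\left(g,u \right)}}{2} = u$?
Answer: $-242611200$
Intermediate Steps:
$a{\left(g,u \right)} = - 2 u$
$V = 9$ ($V = \left(-3\right) \left(-3\right) = 9$)
$U = 360$ ($U = - 9 \cdot 8 \left(-5\right) = \left(-9\right) \left(-40\right) = 360$)
$w{\left(o,T \right)} = 4 o^{2}$ ($w{\left(o,T \right)} = \left(- 2 o\right)^{2} = 4 o^{2}$)
$w{\left(U,V \right)} \left(\left(-39\right) 12\right) = 4 \cdot 360^{2} \left(\left(-39\right) 12\right) = 4 \cdot 129600 \left(-468\right) = 518400 \left(-468\right) = -242611200$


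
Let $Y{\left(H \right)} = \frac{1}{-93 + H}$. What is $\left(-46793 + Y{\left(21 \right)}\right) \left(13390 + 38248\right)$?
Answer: $- \frac{86986715443}{36} \approx -2.4163 \cdot 10^{9}$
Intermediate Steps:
$\left(-46793 + Y{\left(21 \right)}\right) \left(13390 + 38248\right) = \left(-46793 + \frac{1}{-93 + 21}\right) \left(13390 + 38248\right) = \left(-46793 + \frac{1}{-72}\right) 51638 = \left(-46793 - \frac{1}{72}\right) 51638 = \left(- \frac{3369097}{72}\right) 51638 = - \frac{86986715443}{36}$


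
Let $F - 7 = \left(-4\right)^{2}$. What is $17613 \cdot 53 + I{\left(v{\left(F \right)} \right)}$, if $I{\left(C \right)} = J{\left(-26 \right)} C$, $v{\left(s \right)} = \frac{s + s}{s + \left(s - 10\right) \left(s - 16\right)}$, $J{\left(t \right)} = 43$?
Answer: $\frac{53209862}{57} \approx 9.3351 \cdot 10^{5}$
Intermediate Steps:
$F = 23$ ($F = 7 + \left(-4\right)^{2} = 7 + 16 = 23$)
$v{\left(s \right)} = \frac{2 s}{s + \left(-16 + s\right) \left(-10 + s\right)}$ ($v{\left(s \right)} = \frac{2 s}{s + \left(-10 + s\right) \left(-16 + s\right)} = \frac{2 s}{s + \left(-16 + s\right) \left(-10 + s\right)}$)
$I{\left(C \right)} = 43 C$
$17613 \cdot 53 + I{\left(v{\left(F \right)} \right)} = 17613 \cdot 53 + 43 \cdot 2 \cdot 23 \frac{1}{160 + 23^{2} - 575} = 933489 + 43 \cdot 2 \cdot 23 \frac{1}{160 + 529 - 575} = 933489 + 43 \cdot 2 \cdot 23 \cdot \frac{1}{114} = 933489 + 43 \cdot \frac{23}{57} = 933489 + \frac{989}{57} = \frac{53209862}{57}$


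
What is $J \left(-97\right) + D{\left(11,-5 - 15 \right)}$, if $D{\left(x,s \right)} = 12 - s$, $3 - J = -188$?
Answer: $-18495$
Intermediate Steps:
$J = 191$ ($J = 3 - -188 = 3 + 188 = 191$)
$J \left(-97\right) + D{\left(11,-5 - 15 \right)} = 191 \left(-97\right) + \left(12 - \left(-5 - 15\right)\right) = -18527 + \left(12 - \left(-5 - 15\right)\right) = -18527 + \left(12 - -20\right) = -18527 + \left(12 + 20\right) = -18527 + 32 = -18495$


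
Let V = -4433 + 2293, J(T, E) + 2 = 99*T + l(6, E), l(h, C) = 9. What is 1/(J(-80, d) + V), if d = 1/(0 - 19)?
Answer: -1/10053 ≈ -9.9473e-5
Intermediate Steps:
d = -1/19 (d = 1/(-19) = -1/19 ≈ -0.052632)
J(T, E) = 7 + 99*T (J(T, E) = -2 + (99*T + 9) = -2 + (9 + 99*T) = 7 + 99*T)
V = -2140
1/(J(-80, d) + V) = 1/((7 + 99*(-80)) - 2140) = 1/((7 - 7920) - 2140) = 1/(-7913 - 2140) = 1/(-10053) = -1/10053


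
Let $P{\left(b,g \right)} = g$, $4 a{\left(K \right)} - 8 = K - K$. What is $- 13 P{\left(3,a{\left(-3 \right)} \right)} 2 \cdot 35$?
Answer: $-1820$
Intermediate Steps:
$a{\left(K \right)} = 2$ ($a{\left(K \right)} = 2 + \frac{K - K}{4} = 2 + \frac{1}{4} \cdot 0 = 2 + 0 = 2$)
$- 13 P{\left(3,a{\left(-3 \right)} \right)} 2 \cdot 35 = - 13 \cdot 2 \cdot 2 \cdot 35 = \left(-13\right) 4 \cdot 35 = \left(-52\right) 35 = -1820$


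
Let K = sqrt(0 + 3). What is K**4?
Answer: 9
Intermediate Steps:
K = sqrt(3) ≈ 1.7320
K**4 = (sqrt(3))**4 = 9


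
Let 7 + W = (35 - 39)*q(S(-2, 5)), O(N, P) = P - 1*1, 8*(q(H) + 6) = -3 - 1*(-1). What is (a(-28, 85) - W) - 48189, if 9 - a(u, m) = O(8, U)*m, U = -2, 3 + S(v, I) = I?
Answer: -47943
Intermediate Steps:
S(v, I) = -3 + I
q(H) = -25/4 (q(H) = -6 + (-3 - 1*(-1))/8 = -6 + (-3 + 1)/8 = -6 + (⅛)*(-2) = -6 - ¼ = -25/4)
O(N, P) = -1 + P (O(N, P) = P - 1 = -1 + P)
W = 18 (W = -7 + (35 - 39)*(-25/4) = -7 - 4*(-25/4) = -7 + 25 = 18)
a(u, m) = 9 + 3*m (a(u, m) = 9 - (-1 - 2)*m = 9 - (-3)*m = 9 + 3*m)
(a(-28, 85) - W) - 48189 = ((9 + 3*85) - 1*18) - 48189 = ((9 + 255) - 18) - 48189 = (264 - 18) - 48189 = 246 - 48189 = -47943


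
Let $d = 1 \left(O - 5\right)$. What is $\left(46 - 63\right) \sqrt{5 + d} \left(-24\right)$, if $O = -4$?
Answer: $816 i \approx 816.0 i$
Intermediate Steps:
$d = -9$ ($d = 1 \left(-4 - 5\right) = 1 \left(-9\right) = -9$)
$\left(46 - 63\right) \sqrt{5 + d} \left(-24\right) = \left(46 - 63\right) \sqrt{5 - 9} \left(-24\right) = - 17 \sqrt{-4} \left(-24\right) = - 17 \cdot 2 i \left(-24\right) = - 17 \left(- 48 i\right) = 816 i$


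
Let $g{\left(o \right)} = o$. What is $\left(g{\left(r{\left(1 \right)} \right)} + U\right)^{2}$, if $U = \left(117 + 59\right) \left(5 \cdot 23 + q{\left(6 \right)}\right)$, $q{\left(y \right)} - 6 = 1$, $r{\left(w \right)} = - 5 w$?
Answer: $460832089$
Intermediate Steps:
$q{\left(y \right)} = 7$ ($q{\left(y \right)} = 6 + 1 = 7$)
$U = 21472$ ($U = \left(117 + 59\right) \left(5 \cdot 23 + 7\right) = 176 \left(115 + 7\right) = 176 \cdot 122 = 21472$)
$\left(g{\left(r{\left(1 \right)} \right)} + U\right)^{2} = \left(\left(-5\right) 1 + 21472\right)^{2} = \left(-5 + 21472\right)^{2} = 21467^{2} = 460832089$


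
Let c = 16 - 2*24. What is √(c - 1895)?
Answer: I*√1927 ≈ 43.898*I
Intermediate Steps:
c = -32 (c = 16 - 48 = -32)
√(c - 1895) = √(-32 - 1895) = √(-1927) = I*√1927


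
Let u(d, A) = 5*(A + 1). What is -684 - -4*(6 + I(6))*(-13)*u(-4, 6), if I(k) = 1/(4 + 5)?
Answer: -106256/9 ≈ -11806.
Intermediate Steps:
I(k) = ⅑ (I(k) = 1/9 = ⅑)
u(d, A) = 5 + 5*A (u(d, A) = 5*(1 + A) = 5 + 5*A)
-684 - -4*(6 + I(6))*(-13)*u(-4, 6) = -684 - -4*(6 + ⅑)*(-13)*(5 + 5*6) = -684 - -4*55/9*(-13)*(5 + 30) = -684 - (-220/9*(-13))*35 = -684 - 2860*35/9 = -684 - 1*100100/9 = -684 - 100100/9 = -106256/9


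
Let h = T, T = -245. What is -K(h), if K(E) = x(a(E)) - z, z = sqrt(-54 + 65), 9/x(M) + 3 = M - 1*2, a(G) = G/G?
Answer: 9/4 + sqrt(11) ≈ 5.5666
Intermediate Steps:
a(G) = 1
h = -245
x(M) = 9/(-5 + M) (x(M) = 9/(-3 + (M - 1*2)) = 9/(-3 + (M - 2)) = 9/(-3 + (-2 + M)) = 9/(-5 + M))
z = sqrt(11) ≈ 3.3166
K(E) = -9/4 - sqrt(11) (K(E) = 9/(-5 + 1) - sqrt(11) = 9/(-4) - sqrt(11) = 9*(-1/4) - sqrt(11) = -9/4 - sqrt(11))
-K(h) = -(-9/4 - sqrt(11)) = 9/4 + sqrt(11)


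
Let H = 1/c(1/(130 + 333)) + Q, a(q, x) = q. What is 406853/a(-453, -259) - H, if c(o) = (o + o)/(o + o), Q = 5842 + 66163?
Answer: -33025571/453 ≈ -72904.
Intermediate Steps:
Q = 72005
c(o) = 1 (c(o) = (2*o)/((2*o)) = (2*o)*(1/(2*o)) = 1)
H = 72006 (H = 1/1 + 72005 = 1 + 72005 = 72006)
406853/a(-453, -259) - H = 406853/(-453) - 1*72006 = 406853*(-1/453) - 72006 = -406853/453 - 72006 = -33025571/453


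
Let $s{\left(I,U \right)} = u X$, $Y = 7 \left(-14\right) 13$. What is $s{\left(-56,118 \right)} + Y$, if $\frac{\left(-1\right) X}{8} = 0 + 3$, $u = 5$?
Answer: $-1394$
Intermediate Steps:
$X = -24$ ($X = - 8 \left(0 + 3\right) = \left(-8\right) 3 = -24$)
$Y = -1274$ ($Y = \left(-98\right) 13 = -1274$)
$s{\left(I,U \right)} = -120$ ($s{\left(I,U \right)} = 5 \left(-24\right) = -120$)
$s{\left(-56,118 \right)} + Y = -120 - 1274 = -1394$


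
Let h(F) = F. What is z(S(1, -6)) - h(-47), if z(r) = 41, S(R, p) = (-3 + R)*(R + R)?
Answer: 88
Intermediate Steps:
S(R, p) = 2*R*(-3 + R) (S(R, p) = (-3 + R)*(2*R) = 2*R*(-3 + R))
z(S(1, -6)) - h(-47) = 41 - 1*(-47) = 41 + 47 = 88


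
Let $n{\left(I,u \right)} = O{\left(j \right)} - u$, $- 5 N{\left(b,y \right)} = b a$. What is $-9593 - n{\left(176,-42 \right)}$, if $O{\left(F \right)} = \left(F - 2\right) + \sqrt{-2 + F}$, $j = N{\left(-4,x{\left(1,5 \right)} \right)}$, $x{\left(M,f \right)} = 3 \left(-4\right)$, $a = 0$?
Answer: $-9633 - i \sqrt{2} \approx -9633.0 - 1.4142 i$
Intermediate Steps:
$x{\left(M,f \right)} = -12$
$N{\left(b,y \right)} = 0$ ($N{\left(b,y \right)} = - \frac{b 0}{5} = \left(- \frac{1}{5}\right) 0 = 0$)
$j = 0$
$O{\left(F \right)} = -2 + F + \sqrt{-2 + F}$ ($O{\left(F \right)} = \left(-2 + F\right) + \sqrt{-2 + F} = -2 + F + \sqrt{-2 + F}$)
$n{\left(I,u \right)} = -2 - u + i \sqrt{2}$ ($n{\left(I,u \right)} = \left(-2 + 0 + \sqrt{-2 + 0}\right) - u = \left(-2 + 0 + \sqrt{-2}\right) - u = \left(-2 + 0 + i \sqrt{2}\right) - u = \left(-2 + i \sqrt{2}\right) - u = -2 - u + i \sqrt{2}$)
$-9593 - n{\left(176,-42 \right)} = -9593 - \left(-2 - -42 + i \sqrt{2}\right) = -9593 - \left(-2 + 42 + i \sqrt{2}\right) = -9593 - \left(40 + i \sqrt{2}\right) = -9633 - i \sqrt{2}$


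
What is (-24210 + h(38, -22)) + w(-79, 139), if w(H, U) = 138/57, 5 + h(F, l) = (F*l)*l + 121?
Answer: -108292/19 ≈ -5699.6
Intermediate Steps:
h(F, l) = 116 + F*l² (h(F, l) = -5 + ((F*l)*l + 121) = -5 + (F*l² + 121) = -5 + (121 + F*l²) = 116 + F*l²)
w(H, U) = 46/19 (w(H, U) = 138*(1/57) = 46/19)
(-24210 + h(38, -22)) + w(-79, 139) = (-24210 + (116 + 38*(-22)²)) + 46/19 = (-24210 + (116 + 38*484)) + 46/19 = (-24210 + (116 + 18392)) + 46/19 = (-24210 + 18508) + 46/19 = -5702 + 46/19 = -108292/19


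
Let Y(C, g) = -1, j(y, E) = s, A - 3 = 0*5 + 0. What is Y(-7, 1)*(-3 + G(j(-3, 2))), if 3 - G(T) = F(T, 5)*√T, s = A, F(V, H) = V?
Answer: 3*√3 ≈ 5.1962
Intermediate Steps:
A = 3 (A = 3 + (0*5 + 0) = 3 + (0 + 0) = 3 + 0 = 3)
s = 3
j(y, E) = 3
G(T) = 3 - T^(3/2) (G(T) = 3 - T*√T = 3 - T^(3/2))
Y(-7, 1)*(-3 + G(j(-3, 2))) = -(-3 + (3 - 3^(3/2))) = -(-3 + (3 - 3*√3)) = -(-3)*√3 = 3*√3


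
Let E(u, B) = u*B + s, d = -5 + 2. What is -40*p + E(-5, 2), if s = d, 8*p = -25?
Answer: 112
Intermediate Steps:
p = -25/8 (p = (⅛)*(-25) = -25/8 ≈ -3.1250)
d = -3
s = -3
E(u, B) = -3 + B*u (E(u, B) = u*B - 3 = B*u - 3 = -3 + B*u)
-40*p + E(-5, 2) = -40*(-25/8) + (-3 + 2*(-5)) = 125 + (-3 - 10) = 125 - 13 = 112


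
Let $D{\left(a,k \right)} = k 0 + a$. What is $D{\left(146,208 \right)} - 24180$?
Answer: $-24034$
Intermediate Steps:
$D{\left(a,k \right)} = a$ ($D{\left(a,k \right)} = 0 + a = a$)
$D{\left(146,208 \right)} - 24180 = 146 - 24180 = -24034$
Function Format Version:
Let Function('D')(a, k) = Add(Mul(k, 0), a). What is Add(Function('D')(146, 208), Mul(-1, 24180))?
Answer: -24034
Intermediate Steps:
Function('D')(a, k) = a (Function('D')(a, k) = Add(0, a) = a)
Add(Function('D')(146, 208), Mul(-1, 24180)) = Add(146, Mul(-1, 24180)) = Add(146, -24180) = -24034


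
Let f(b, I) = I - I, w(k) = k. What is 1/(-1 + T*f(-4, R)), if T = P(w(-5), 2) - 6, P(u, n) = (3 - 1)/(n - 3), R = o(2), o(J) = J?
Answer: -1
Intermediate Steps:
R = 2
P(u, n) = 2/(-3 + n)
f(b, I) = 0
T = -8 (T = 2/(-3 + 2) - 6 = 2/(-1) - 6 = 2*(-1) - 6 = -2 - 6 = -8)
1/(-1 + T*f(-4, R)) = 1/(-1 - 8*0) = 1/(-1 + 0) = 1/(-1) = -1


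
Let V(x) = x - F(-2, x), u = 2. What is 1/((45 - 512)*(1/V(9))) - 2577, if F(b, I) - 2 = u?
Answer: -1203464/467 ≈ -2577.0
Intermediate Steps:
F(b, I) = 4 (F(b, I) = 2 + 2 = 4)
V(x) = -4 + x (V(x) = x - 1*4 = x - 4 = -4 + x)
1/((45 - 512)*(1/V(9))) - 2577 = 1/((45 - 512)*(1/(-4 + 9))) - 2577 = 1/((-467)*(1/5)) - 2577 = -1/(467*⅕) - 2577 = -1/467*5 - 2577 = -5/467 - 2577 = -1203464/467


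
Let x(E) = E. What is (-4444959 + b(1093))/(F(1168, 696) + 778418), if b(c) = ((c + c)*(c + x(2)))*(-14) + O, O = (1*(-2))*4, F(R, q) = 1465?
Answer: -2919719/59991 ≈ -48.669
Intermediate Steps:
O = -8 (O = -2*4 = -8)
b(c) = -8 - 28*c*(2 + c) (b(c) = ((c + c)*(c + 2))*(-14) - 8 = ((2*c)*(2 + c))*(-14) - 8 = (2*c*(2 + c))*(-14) - 8 = -28*c*(2 + c) - 8 = -8 - 28*c*(2 + c))
(-4444959 + b(1093))/(F(1168, 696) + 778418) = (-4444959 + (-8 - 56*1093 - 28*1093²))/(1465 + 778418) = (-4444959 + (-8 - 61208 - 28*1194649))/779883 = (-4444959 + (-8 - 61208 - 33450172))*(1/779883) = (-4444959 - 33511388)*(1/779883) = -37956347*1/779883 = -2919719/59991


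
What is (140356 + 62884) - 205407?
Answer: -2167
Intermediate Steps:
(140356 + 62884) - 205407 = 203240 - 205407 = -2167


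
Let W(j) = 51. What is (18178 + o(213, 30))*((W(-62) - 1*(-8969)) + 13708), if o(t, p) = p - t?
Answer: 408990360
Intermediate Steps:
(18178 + o(213, 30))*((W(-62) - 1*(-8969)) + 13708) = (18178 + (30 - 1*213))*((51 - 1*(-8969)) + 13708) = (18178 + (30 - 213))*((51 + 8969) + 13708) = (18178 - 183)*(9020 + 13708) = 17995*22728 = 408990360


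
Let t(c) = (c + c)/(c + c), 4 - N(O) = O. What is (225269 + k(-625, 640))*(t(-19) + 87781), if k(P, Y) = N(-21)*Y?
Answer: 21179075358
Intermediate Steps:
N(O) = 4 - O
t(c) = 1 (t(c) = (2*c)/((2*c)) = (2*c)*(1/(2*c)) = 1)
k(P, Y) = 25*Y (k(P, Y) = (4 - 1*(-21))*Y = (4 + 21)*Y = 25*Y)
(225269 + k(-625, 640))*(t(-19) + 87781) = (225269 + 25*640)*(1 + 87781) = (225269 + 16000)*87782 = 241269*87782 = 21179075358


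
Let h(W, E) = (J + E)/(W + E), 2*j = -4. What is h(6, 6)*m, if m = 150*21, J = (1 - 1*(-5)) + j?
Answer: 2625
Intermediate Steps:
j = -2 (j = (½)*(-4) = -2)
J = 4 (J = (1 - 1*(-5)) - 2 = (1 + 5) - 2 = 6 - 2 = 4)
h(W, E) = (4 + E)/(E + W) (h(W, E) = (4 + E)/(W + E) = (4 + E)/(E + W))
m = 3150
h(6, 6)*m = ((4 + 6)/(6 + 6))*3150 = (10/12)*3150 = ((1/12)*10)*3150 = (⅚)*3150 = 2625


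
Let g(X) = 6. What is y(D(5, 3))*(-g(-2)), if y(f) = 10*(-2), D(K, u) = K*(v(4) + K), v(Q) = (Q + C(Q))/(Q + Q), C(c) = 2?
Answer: 120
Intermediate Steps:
v(Q) = (2 + Q)/(2*Q) (v(Q) = (Q + 2)/(Q + Q) = (2 + Q)/((2*Q)) = (2 + Q)*(1/(2*Q)) = (2 + Q)/(2*Q))
D(K, u) = K*(¾ + K) (D(K, u) = K*((½)*(2 + 4)/4 + K) = K*((½)*(¼)*6 + K) = K*(¾ + K))
y(f) = -20
y(D(5, 3))*(-g(-2)) = -(-20)*6 = -20*(-6) = 120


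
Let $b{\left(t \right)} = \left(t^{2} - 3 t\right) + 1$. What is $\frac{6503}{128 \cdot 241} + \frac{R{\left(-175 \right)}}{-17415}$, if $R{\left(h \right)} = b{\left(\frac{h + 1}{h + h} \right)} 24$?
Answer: $\frac{1157937337979}{5484099600000} \approx 0.21114$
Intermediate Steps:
$b{\left(t \right)} = 1 + t^{2} - 3 t$
$R{\left(h \right)} = 24 - \frac{36 \left(1 + h\right)}{h} + \frac{6 \left(1 + h\right)^{2}}{h^{2}}$ ($R{\left(h \right)} = \left(1 + \left(\frac{h + 1}{h + h}\right)^{2} - 3 \frac{h + 1}{h + h}\right) 24 = \left(1 + \left(\frac{1 + h}{2 h}\right)^{2} - 3 \frac{1 + h}{2 h}\right) 24 = \left(1 + \frac{\left(1 + h\right)^{2}}{4 h^{2}} - \frac{3 \left(1 + h\right)}{2 h}\right) 24 = \left(1 - \frac{3 \left(1 + h\right)}{2 h} + \frac{\left(1 + h\right)^{2}}{4 h^{2}}\right) 24 = 24 - \frac{36 \left(1 + h\right)}{h} + \frac{6 \left(1 + h\right)^{2}}{h^{2}}$)
$\frac{6503}{128 \cdot 241} + \frac{R{\left(-175 \right)}}{-17415} = \frac{6503}{128 \cdot 241} + \frac{-6 - \frac{24}{-175} + \frac{6}{30625}}{-17415} = \frac{6503}{30848} + \left(-6 - - \frac{24}{175} + 6 \cdot \frac{1}{30625}\right) \left(- \frac{1}{17415}\right) = 6503 \cdot \frac{1}{30848} + \left(-6 + \frac{24}{175} + \frac{6}{30625}\right) \left(- \frac{1}{17415}\right) = \frac{6503}{30848} - - \frac{59848}{177778125} = \frac{6503}{30848} + \frac{59848}{177778125} = \frac{1157937337979}{5484099600000}$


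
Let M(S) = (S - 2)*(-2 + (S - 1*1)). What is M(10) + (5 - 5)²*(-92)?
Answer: 56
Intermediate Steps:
M(S) = (-3 + S)*(-2 + S) (M(S) = (-2 + S)*(-2 + (S - 1)) = (-2 + S)*(-2 + (-1 + S)) = (-2 + S)*(-3 + S) = (-3 + S)*(-2 + S))
M(10) + (5 - 5)²*(-92) = (6 + 10² - 5*10) + (5 - 5)²*(-92) = (6 + 100 - 50) + 0²*(-92) = 56 + 0*(-92) = 56 + 0 = 56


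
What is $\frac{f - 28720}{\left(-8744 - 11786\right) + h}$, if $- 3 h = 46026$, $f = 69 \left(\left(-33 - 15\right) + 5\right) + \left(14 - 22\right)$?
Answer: $\frac{31695}{35872} \approx 0.88356$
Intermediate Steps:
$f = -2975$ ($f = 69 \left(-48 + 5\right) + \left(14 - 22\right) = 69 \left(-43\right) - 8 = -2967 - 8 = -2975$)
$h = -15342$ ($h = \left(- \frac{1}{3}\right) 46026 = -15342$)
$\frac{f - 28720}{\left(-8744 - 11786\right) + h} = \frac{-2975 - 28720}{\left(-8744 - 11786\right) - 15342} = - \frac{31695}{\left(-8744 - 11786\right) - 15342} = - \frac{31695}{-20530 - 15342} = - \frac{31695}{-35872} = \left(-31695\right) \left(- \frac{1}{35872}\right) = \frac{31695}{35872}$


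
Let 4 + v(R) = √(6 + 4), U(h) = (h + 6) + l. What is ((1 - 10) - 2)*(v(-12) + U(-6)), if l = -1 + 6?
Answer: -11 - 11*√10 ≈ -45.785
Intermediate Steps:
l = 5
U(h) = 11 + h (U(h) = (h + 6) + 5 = (6 + h) + 5 = 11 + h)
v(R) = -4 + √10 (v(R) = -4 + √(6 + 4) = -4 + √10)
((1 - 10) - 2)*(v(-12) + U(-6)) = ((1 - 10) - 2)*((-4 + √10) + (11 - 6)) = (-9 - 2)*((-4 + √10) + 5) = -11*(1 + √10) = -11 - 11*√10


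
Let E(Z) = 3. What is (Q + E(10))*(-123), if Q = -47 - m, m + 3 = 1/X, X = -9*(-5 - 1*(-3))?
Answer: 30299/6 ≈ 5049.8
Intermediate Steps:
X = 18 (X = -9*(-5 + 3) = -9*(-2) = 18)
m = -53/18 (m = -3 + 1/18 = -53/18 ≈ -2.9444)
Q = -793/18 (Q = -47 - 1*(-53/18) = -47 + 53/18 = -793/18 ≈ -44.056)
(Q + E(10))*(-123) = (-793/18 + 3)*(-123) = -739/18*(-123) = 30299/6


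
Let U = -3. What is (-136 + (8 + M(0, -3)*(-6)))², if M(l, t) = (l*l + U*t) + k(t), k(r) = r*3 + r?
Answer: 12100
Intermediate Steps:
k(r) = 4*r (k(r) = 3*r + r = 4*r)
M(l, t) = t + l² (M(l, t) = (l*l - 3*t) + 4*t = (l² - 3*t) + 4*t = t + l²)
(-136 + (8 + M(0, -3)*(-6)))² = (-136 + (8 + (-3 + 0²)*(-6)))² = (-136 + (8 + (-3 + 0)*(-6)))² = (-136 + (8 - 3*(-6)))² = (-136 + (8 + 18))² = (-136 + 26)² = (-110)² = 12100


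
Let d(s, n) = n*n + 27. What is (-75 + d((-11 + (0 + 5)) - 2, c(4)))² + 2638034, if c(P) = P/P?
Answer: 2640243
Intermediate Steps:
c(P) = 1
d(s, n) = 27 + n² (d(s, n) = n² + 27 = 27 + n²)
(-75 + d((-11 + (0 + 5)) - 2, c(4)))² + 2638034 = (-75 + (27 + 1²))² + 2638034 = (-75 + (27 + 1))² + 2638034 = (-75 + 28)² + 2638034 = (-47)² + 2638034 = 2209 + 2638034 = 2640243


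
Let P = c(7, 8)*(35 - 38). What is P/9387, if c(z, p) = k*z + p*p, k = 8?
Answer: -40/1043 ≈ -0.038351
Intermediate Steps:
c(z, p) = p**2 + 8*z (c(z, p) = 8*z + p*p = 8*z + p**2 = p**2 + 8*z)
P = -360 (P = (8**2 + 8*7)*(35 - 38) = (64 + 56)*(-3) = 120*(-3) = -360)
P/9387 = -360/9387 = -360*1/9387 = -40/1043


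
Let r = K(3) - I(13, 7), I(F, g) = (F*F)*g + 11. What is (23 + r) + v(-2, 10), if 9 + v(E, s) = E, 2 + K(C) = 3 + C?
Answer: -1178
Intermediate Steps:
K(C) = 1 + C (K(C) = -2 + (3 + C) = 1 + C)
v(E, s) = -9 + E
I(F, g) = 11 + g*F² (I(F, g) = F²*g + 11 = g*F² + 11 = 11 + g*F²)
r = -1190 (r = (1 + 3) - (11 + 7*13²) = 4 - (11 + 7*169) = 4 - (11 + 1183) = 4 - 1*1194 = 4 - 1194 = -1190)
(23 + r) + v(-2, 10) = (23 - 1190) + (-9 - 2) = -1167 - 11 = -1178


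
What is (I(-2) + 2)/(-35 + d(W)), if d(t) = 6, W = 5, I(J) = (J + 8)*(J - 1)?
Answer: 16/29 ≈ 0.55172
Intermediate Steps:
I(J) = (-1 + J)*(8 + J) (I(J) = (8 + J)*(-1 + J) = (-1 + J)*(8 + J))
(I(-2) + 2)/(-35 + d(W)) = ((-8 + (-2)² + 7*(-2)) + 2)/(-35 + 6) = ((-8 + 4 - 14) + 2)/(-29) = (-18 + 2)*(-1/29) = -16*(-1/29) = 16/29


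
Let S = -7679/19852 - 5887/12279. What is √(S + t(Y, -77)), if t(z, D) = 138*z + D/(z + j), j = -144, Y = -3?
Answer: I*√6155083641722188173/121881354 ≈ 20.355*I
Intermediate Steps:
t(z, D) = 138*z + D/(-144 + z) (t(z, D) = 138*z + D/(z - 144) = 138*z + D/(-144 + z))
S = -30165595/34823244 (S = -7679*1/19852 - 5887*1/12279 = -1097/2836 - 5887/12279 = -30165595/34823244 ≈ -0.86625)
√(S + t(Y, -77)) = √(-30165595/34823244 + (-77 - 19872*(-3) + 138*(-3)²)/(-144 - 3)) = √(-30165595/34823244 + (-77 + 59616 + 138*9)/(-147)) = √(-30165595/34823244 - (-77 + 59616 + 1242)/147) = √(-30165595/34823244 - 1/147*60781) = √(-30165595/34823244 - 8683/21) = √(-101001235049/243762708) = I*√6155083641722188173/121881354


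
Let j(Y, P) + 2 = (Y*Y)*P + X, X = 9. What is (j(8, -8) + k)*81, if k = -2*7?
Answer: -42039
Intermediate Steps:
j(Y, P) = 7 + P*Y² (j(Y, P) = -2 + ((Y*Y)*P + 9) = -2 + (Y²*P + 9) = -2 + (P*Y² + 9) = -2 + (9 + P*Y²) = 7 + P*Y²)
k = -14
(j(8, -8) + k)*81 = ((7 - 8*8²) - 14)*81 = ((7 - 8*64) - 14)*81 = ((7 - 512) - 14)*81 = (-505 - 14)*81 = -519*81 = -42039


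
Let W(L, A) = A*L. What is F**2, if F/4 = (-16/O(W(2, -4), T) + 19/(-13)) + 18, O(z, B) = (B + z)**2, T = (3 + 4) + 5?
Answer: 652864/169 ≈ 3863.1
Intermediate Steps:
T = 12 (T = 7 + 5 = 12)
F = 808/13 (F = 4*((-16/(12 - 4*2)**2 + 19/(-13)) + 18) = 4*((-16/(12 - 8)**2 + 19*(-1/13)) + 18) = 4*((-16/(4**2) - 19/13) + 18) = 4*((-16/16 - 19/13) + 18) = 4*((-16*1/16 - 19/13) + 18) = 4*((-1 - 19/13) + 18) = 4*(-32/13 + 18) = 4*(202/13) = 808/13 ≈ 62.154)
F**2 = (808/13)**2 = 652864/169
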